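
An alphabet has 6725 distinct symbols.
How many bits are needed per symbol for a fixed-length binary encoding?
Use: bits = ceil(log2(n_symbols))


log2(6725) = 12.7153
Bracket: 2^12 = 4096 < 6725 <= 2^13 = 8192
So ceil(log2(6725)) = 13

bits = ceil(log2(6725)) = ceil(12.7153) = 13 bits


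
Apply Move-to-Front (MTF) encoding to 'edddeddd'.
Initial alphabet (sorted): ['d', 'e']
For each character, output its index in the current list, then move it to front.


MTF encoding:
'e': index 1 in ['d', 'e'] -> ['e', 'd']
'd': index 1 in ['e', 'd'] -> ['d', 'e']
'd': index 0 in ['d', 'e'] -> ['d', 'e']
'd': index 0 in ['d', 'e'] -> ['d', 'e']
'e': index 1 in ['d', 'e'] -> ['e', 'd']
'd': index 1 in ['e', 'd'] -> ['d', 'e']
'd': index 0 in ['d', 'e'] -> ['d', 'e']
'd': index 0 in ['d', 'e'] -> ['d', 'e']


Output: [1, 1, 0, 0, 1, 1, 0, 0]


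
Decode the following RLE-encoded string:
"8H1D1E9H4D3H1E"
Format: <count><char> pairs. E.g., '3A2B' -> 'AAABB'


Expanding each <count><char> pair:
  8H -> 'HHHHHHHH'
  1D -> 'D'
  1E -> 'E'
  9H -> 'HHHHHHHHH'
  4D -> 'DDDD'
  3H -> 'HHH'
  1E -> 'E'

Decoded = HHHHHHHHDEHHHHHHHHHDDDDHHHE


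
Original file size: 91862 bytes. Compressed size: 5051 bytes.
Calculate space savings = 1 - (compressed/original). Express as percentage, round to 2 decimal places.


ratio = compressed/original = 5051/91862 = 0.054985
savings = 1 - ratio = 1 - 0.054985 = 0.945015
as a percentage: 0.945015 * 100 = 94.5%

Space savings = 1 - 5051/91862 = 94.5%


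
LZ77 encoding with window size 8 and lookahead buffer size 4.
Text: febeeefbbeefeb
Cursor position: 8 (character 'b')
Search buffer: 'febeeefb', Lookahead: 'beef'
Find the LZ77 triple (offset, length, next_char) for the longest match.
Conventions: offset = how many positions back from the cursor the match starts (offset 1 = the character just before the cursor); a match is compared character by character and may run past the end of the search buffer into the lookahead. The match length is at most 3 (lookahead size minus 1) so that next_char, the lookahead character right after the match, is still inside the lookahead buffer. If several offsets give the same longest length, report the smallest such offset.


Try each offset into the search buffer:
  offset=1 (pos 7, char 'b'): match length 1
  offset=2 (pos 6, char 'f'): match length 0
  offset=3 (pos 5, char 'e'): match length 0
  offset=4 (pos 4, char 'e'): match length 0
  offset=5 (pos 3, char 'e'): match length 0
  offset=6 (pos 2, char 'b'): match length 3
  offset=7 (pos 1, char 'e'): match length 0
  offset=8 (pos 0, char 'f'): match length 0
Longest match has length 3 at offset 6.
next_char = character at position 8 + 3 = 11 -> 'f'

Best match: offset=6, length=3 (matching 'bee' starting at position 2)
LZ77 triple: (6, 3, 'f')


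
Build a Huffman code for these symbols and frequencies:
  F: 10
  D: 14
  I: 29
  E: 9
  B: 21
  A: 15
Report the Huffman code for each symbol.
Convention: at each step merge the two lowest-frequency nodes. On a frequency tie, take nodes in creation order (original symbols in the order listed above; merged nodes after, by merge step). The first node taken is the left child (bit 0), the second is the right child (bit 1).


Huffman tree construction:
Step 1: Merge E(9) + F(10) = 19
Step 2: Merge D(14) + A(15) = 29
Step 3: Merge (E+F)(19) + B(21) = 40
Step 4: Merge I(29) + (D+A)(29) = 58
Step 5: Merge ((E+F)+B)(40) + (I+(D+A))(58) = 98
Read each symbol's code off the tree from the root (left child = 0, right child = 1).

Codes:
  F: 001 (length 3)
  D: 110 (length 3)
  I: 10 (length 2)
  E: 000 (length 3)
  B: 01 (length 2)
  A: 111 (length 3)
Average code length: 244/98 = 2.4898 bits/symbol


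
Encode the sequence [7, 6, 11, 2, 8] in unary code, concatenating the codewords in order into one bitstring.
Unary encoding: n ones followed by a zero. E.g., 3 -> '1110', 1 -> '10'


Encode each number as n ones followed by a terminating 0:
  7 -> 11111110 (8 bits)
  6 -> 1111110 (7 bits)
  11 -> 111111111110 (12 bits)
  2 -> 110 (3 bits)
  8 -> 111111110 (9 bits)
Total length = 8 + 7 + 12 + 3 + 9 = 39 bits.

Unary([7, 6, 11, 2, 8]) = 111111101111110111111111110110111111110 (39 bits)


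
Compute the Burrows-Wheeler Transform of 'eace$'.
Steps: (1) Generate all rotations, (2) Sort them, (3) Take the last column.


Rotations (sorted):
  0: $eace -> last char: e
  1: ace$e -> last char: e
  2: ce$ea -> last char: a
  3: e$eac -> last char: c
  4: eace$ -> last char: $


BWT = eeac$


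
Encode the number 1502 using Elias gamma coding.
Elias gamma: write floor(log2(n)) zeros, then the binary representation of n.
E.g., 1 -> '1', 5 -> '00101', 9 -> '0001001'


num_bits = floor(log2(1502)) + 1 = 11
leading_zeros = num_bits - 1 = 10
binary(1502) = 10111011110

Elias gamma(1502) = '0000000000' + '10111011110' = 000000000010111011110 (21 bits)


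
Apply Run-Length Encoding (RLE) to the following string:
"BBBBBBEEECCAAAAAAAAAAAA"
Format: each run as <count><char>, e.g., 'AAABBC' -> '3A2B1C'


Scanning runs left to right:
  i=0: run of 'B' x 6 -> '6B'
  i=6: run of 'E' x 3 -> '3E'
  i=9: run of 'C' x 2 -> '2C'
  i=11: run of 'A' x 12 -> '12A'

RLE = 6B3E2C12A


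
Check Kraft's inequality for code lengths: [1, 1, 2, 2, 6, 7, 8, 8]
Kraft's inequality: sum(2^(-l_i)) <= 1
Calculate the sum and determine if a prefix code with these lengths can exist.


Sum = 2^(-1) + 2^(-1) + 2^(-2) + 2^(-2) + 2^(-6) + 2^(-7) + 2^(-8) + 2^(-8)
    = 0.5 + 0.5 + 0.25 + 0.25 + 0.015625 + 0.0078125 + 0.00390625 + 0.00390625
    = 392/256 = 1.53125
Since 1.53125 > 1, Kraft's inequality is NOT satisfied.
A prefix code with these lengths CANNOT exist.

Kraft sum = 1.53125. Not satisfied.


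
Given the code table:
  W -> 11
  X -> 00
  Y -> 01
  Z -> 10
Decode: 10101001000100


Decoding:
10 -> Z
10 -> Z
10 -> Z
01 -> Y
00 -> X
01 -> Y
00 -> X


Result: ZZZYXYX


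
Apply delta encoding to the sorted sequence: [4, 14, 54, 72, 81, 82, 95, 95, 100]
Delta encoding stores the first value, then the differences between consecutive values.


First value: 4
Deltas:
  14 - 4 = 10
  54 - 14 = 40
  72 - 54 = 18
  81 - 72 = 9
  82 - 81 = 1
  95 - 82 = 13
  95 - 95 = 0
  100 - 95 = 5


Delta encoded: [4, 10, 40, 18, 9, 1, 13, 0, 5]


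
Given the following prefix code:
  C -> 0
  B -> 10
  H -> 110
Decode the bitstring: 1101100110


Decoding step by step:
Bits 110 -> H
Bits 110 -> H
Bits 0 -> C
Bits 110 -> H


Decoded message: HHCH


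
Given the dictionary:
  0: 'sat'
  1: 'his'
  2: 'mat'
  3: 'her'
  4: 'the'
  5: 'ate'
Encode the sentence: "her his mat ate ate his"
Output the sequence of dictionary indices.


Look up each word in the dictionary:
  'her' -> 3
  'his' -> 1
  'mat' -> 2
  'ate' -> 5
  'ate' -> 5
  'his' -> 1

Encoded: [3, 1, 2, 5, 5, 1]


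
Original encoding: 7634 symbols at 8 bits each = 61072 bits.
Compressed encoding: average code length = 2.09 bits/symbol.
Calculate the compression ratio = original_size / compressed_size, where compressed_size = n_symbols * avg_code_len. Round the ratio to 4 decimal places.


original_size = n_symbols * orig_bits = 7634 * 8 = 61072 bits
compressed_size = n_symbols * avg_code_len = 7634 * 2.09 = 15955.06 bits
ratio = original_size / compressed_size = 61072 / 15955.06 = 3.8278

Compression ratio = 3.8278


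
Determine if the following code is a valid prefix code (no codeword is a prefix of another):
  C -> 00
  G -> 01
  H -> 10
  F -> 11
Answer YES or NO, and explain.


Checking each pair (does one codeword prefix another?):
  C='00' vs G='01': no prefix
  C='00' vs H='10': no prefix
  C='00' vs F='11': no prefix
  G='01' vs C='00': no prefix
  G='01' vs H='10': no prefix
  G='01' vs F='11': no prefix
  H='10' vs C='00': no prefix
  H='10' vs G='01': no prefix
  H='10' vs F='11': no prefix
  F='11' vs C='00': no prefix
  F='11' vs G='01': no prefix
  F='11' vs H='10': no prefix
No violation found over all pairs.

YES -- this is a valid prefix code. No codeword is a prefix of any other codeword.


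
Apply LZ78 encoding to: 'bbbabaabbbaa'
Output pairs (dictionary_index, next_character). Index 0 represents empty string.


LZ78 encoding steps:
Dictionary: {0: ''}
Step 1: w='' (idx 0), next='b' -> output (0, 'b'), add 'b' as idx 1
Step 2: w='b' (idx 1), next='b' -> output (1, 'b'), add 'bb' as idx 2
Step 3: w='' (idx 0), next='a' -> output (0, 'a'), add 'a' as idx 3
Step 4: w='b' (idx 1), next='a' -> output (1, 'a'), add 'ba' as idx 4
Step 5: w='a' (idx 3), next='b' -> output (3, 'b'), add 'ab' as idx 5
Step 6: w='bb' (idx 2), next='a' -> output (2, 'a'), add 'bba' as idx 6
Step 7: w='a' (idx 3), end of input -> output (3, '')


Encoded: [(0, 'b'), (1, 'b'), (0, 'a'), (1, 'a'), (3, 'b'), (2, 'a'), (3, '')]


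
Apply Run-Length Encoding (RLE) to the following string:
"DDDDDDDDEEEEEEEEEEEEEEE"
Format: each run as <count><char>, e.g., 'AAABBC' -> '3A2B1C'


Scanning runs left to right:
  i=0: run of 'D' x 8 -> '8D'
  i=8: run of 'E' x 15 -> '15E'

RLE = 8D15E


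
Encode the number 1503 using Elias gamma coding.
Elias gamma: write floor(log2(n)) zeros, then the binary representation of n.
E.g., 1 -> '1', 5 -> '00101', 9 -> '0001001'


num_bits = floor(log2(1503)) + 1 = 11
leading_zeros = num_bits - 1 = 10
binary(1503) = 10111011111

Elias gamma(1503) = '0000000000' + '10111011111' = 000000000010111011111 (21 bits)


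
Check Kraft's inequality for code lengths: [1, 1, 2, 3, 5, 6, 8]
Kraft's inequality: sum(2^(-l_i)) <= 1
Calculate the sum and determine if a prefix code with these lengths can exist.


Sum = 2^(-1) + 2^(-1) + 2^(-2) + 2^(-3) + 2^(-5) + 2^(-6) + 2^(-8)
    = 0.5 + 0.5 + 0.25 + 0.125 + 0.03125 + 0.015625 + 0.00390625
    = 365/256 = 1.42578125
Since 1.42578125 > 1, Kraft's inequality is NOT satisfied.
A prefix code with these lengths CANNOT exist.

Kraft sum = 1.42578125. Not satisfied.


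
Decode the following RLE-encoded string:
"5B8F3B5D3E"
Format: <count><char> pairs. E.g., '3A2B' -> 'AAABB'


Expanding each <count><char> pair:
  5B -> 'BBBBB'
  8F -> 'FFFFFFFF'
  3B -> 'BBB'
  5D -> 'DDDDD'
  3E -> 'EEE'

Decoded = BBBBBFFFFFFFFBBBDDDDDEEE


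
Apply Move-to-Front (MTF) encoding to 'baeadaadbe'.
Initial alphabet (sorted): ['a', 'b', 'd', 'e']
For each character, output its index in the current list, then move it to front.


MTF encoding:
'b': index 1 in ['a', 'b', 'd', 'e'] -> ['b', 'a', 'd', 'e']
'a': index 1 in ['b', 'a', 'd', 'e'] -> ['a', 'b', 'd', 'e']
'e': index 3 in ['a', 'b', 'd', 'e'] -> ['e', 'a', 'b', 'd']
'a': index 1 in ['e', 'a', 'b', 'd'] -> ['a', 'e', 'b', 'd']
'd': index 3 in ['a', 'e', 'b', 'd'] -> ['d', 'a', 'e', 'b']
'a': index 1 in ['d', 'a', 'e', 'b'] -> ['a', 'd', 'e', 'b']
'a': index 0 in ['a', 'd', 'e', 'b'] -> ['a', 'd', 'e', 'b']
'd': index 1 in ['a', 'd', 'e', 'b'] -> ['d', 'a', 'e', 'b']
'b': index 3 in ['d', 'a', 'e', 'b'] -> ['b', 'd', 'a', 'e']
'e': index 3 in ['b', 'd', 'a', 'e'] -> ['e', 'b', 'd', 'a']


Output: [1, 1, 3, 1, 3, 1, 0, 1, 3, 3]


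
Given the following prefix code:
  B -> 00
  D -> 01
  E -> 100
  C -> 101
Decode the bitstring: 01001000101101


Decoding step by step:
Bits 01 -> D
Bits 00 -> B
Bits 100 -> E
Bits 01 -> D
Bits 01 -> D
Bits 101 -> C


Decoded message: DBEDDC


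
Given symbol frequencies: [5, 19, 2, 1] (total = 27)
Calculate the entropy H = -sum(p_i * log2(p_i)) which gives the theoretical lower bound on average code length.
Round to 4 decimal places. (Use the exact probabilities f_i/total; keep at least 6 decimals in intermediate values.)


Per-symbol terms -p_i * log2(p_i) with p_i = f_i/27:
  p = 5/27 = 0.185185: log2(p) = -2.432959, -p*log2(p) = 0.450548
  p = 19/27 = 0.703704: log2(p) = -0.506960, -p*log2(p) = 0.356750
  p = 2/27 = 0.074074: log2(p) = -3.754888, -p*log2(p) = 0.278140
  p = 1/27 = 0.037037: log2(p) = -4.754888, -p*log2(p) = 0.176107
H = 0.450548 + 0.356750 + 0.278140 + 0.176107 = 1.261545

H = 1.2615 bits/symbol


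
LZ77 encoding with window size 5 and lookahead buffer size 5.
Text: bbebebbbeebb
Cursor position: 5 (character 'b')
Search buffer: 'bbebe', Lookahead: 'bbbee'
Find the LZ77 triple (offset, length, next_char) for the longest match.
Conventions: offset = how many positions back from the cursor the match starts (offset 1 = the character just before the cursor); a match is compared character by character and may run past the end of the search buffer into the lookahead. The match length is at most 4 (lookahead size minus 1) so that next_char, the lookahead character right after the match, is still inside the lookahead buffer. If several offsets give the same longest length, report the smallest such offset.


Try each offset into the search buffer:
  offset=1 (pos 4, char 'e'): match length 0
  offset=2 (pos 3, char 'b'): match length 1
  offset=3 (pos 2, char 'e'): match length 0
  offset=4 (pos 1, char 'b'): match length 1
  offset=5 (pos 0, char 'b'): match length 2
Longest match has length 2 at offset 5.
next_char = character at position 5 + 2 = 7 -> 'b'

Best match: offset=5, length=2 (matching 'bb' starting at position 0)
LZ77 triple: (5, 2, 'b')


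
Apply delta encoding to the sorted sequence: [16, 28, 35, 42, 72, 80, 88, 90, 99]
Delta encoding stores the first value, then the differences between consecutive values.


First value: 16
Deltas:
  28 - 16 = 12
  35 - 28 = 7
  42 - 35 = 7
  72 - 42 = 30
  80 - 72 = 8
  88 - 80 = 8
  90 - 88 = 2
  99 - 90 = 9


Delta encoded: [16, 12, 7, 7, 30, 8, 8, 2, 9]


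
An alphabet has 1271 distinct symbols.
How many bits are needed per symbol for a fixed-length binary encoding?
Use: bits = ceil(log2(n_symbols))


log2(1271) = 10.3117
Bracket: 2^10 = 1024 < 1271 <= 2^11 = 2048
So ceil(log2(1271)) = 11

bits = ceil(log2(1271)) = ceil(10.3117) = 11 bits


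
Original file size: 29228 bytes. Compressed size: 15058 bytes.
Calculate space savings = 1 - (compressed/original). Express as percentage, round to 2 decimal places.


ratio = compressed/original = 15058/29228 = 0.515191
savings = 1 - ratio = 1 - 0.515191 = 0.484809
as a percentage: 0.484809 * 100 = 48.48%

Space savings = 1 - 15058/29228 = 48.48%


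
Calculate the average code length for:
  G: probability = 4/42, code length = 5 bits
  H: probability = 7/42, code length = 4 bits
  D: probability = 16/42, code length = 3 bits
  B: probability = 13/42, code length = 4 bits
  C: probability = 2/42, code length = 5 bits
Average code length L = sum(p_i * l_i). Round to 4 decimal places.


Weighted contributions p_i * l_i:
  G: (4/42) * 5 = 20/42
  H: (7/42) * 4 = 28/42
  D: (16/42) * 3 = 48/42
  B: (13/42) * 4 = 52/42
  C: (2/42) * 5 = 10/42
Sum = (20 + 28 + 48 + 52 + 10)/42 = 158/42

L = 158/42 = 3.7619 bits/symbol


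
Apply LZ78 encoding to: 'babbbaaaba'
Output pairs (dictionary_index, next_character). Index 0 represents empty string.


LZ78 encoding steps:
Dictionary: {0: ''}
Step 1: w='' (idx 0), next='b' -> output (0, 'b'), add 'b' as idx 1
Step 2: w='' (idx 0), next='a' -> output (0, 'a'), add 'a' as idx 2
Step 3: w='b' (idx 1), next='b' -> output (1, 'b'), add 'bb' as idx 3
Step 4: w='b' (idx 1), next='a' -> output (1, 'a'), add 'ba' as idx 4
Step 5: w='a' (idx 2), next='a' -> output (2, 'a'), add 'aa' as idx 5
Step 6: w='ba' (idx 4), end of input -> output (4, '')


Encoded: [(0, 'b'), (0, 'a'), (1, 'b'), (1, 'a'), (2, 'a'), (4, '')]


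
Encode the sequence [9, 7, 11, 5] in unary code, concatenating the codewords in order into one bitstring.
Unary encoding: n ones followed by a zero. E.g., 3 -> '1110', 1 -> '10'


Encode each number as n ones followed by a terminating 0:
  9 -> 1111111110 (10 bits)
  7 -> 11111110 (8 bits)
  11 -> 111111111110 (12 bits)
  5 -> 111110 (6 bits)
Total length = 10 + 8 + 12 + 6 = 36 bits.

Unary([9, 7, 11, 5]) = 111111111011111110111111111110111110 (36 bits)


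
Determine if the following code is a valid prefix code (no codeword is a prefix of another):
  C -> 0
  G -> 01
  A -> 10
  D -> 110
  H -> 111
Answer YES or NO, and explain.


Checking each pair (does one codeword prefix another?):
  C='0' vs G='01': prefix -- VIOLATION

NO -- this is NOT a valid prefix code. C (0) is a prefix of G (01).


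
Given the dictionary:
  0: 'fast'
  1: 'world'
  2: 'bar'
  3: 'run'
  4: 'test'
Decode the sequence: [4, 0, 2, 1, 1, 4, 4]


Look up each index in the dictionary:
  4 -> 'test'
  0 -> 'fast'
  2 -> 'bar'
  1 -> 'world'
  1 -> 'world'
  4 -> 'test'
  4 -> 'test'

Decoded: "test fast bar world world test test"


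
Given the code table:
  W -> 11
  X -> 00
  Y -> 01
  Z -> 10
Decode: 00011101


Decoding:
00 -> X
01 -> Y
11 -> W
01 -> Y


Result: XYWY


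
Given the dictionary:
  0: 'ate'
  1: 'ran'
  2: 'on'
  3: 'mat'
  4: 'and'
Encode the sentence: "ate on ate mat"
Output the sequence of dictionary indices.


Look up each word in the dictionary:
  'ate' -> 0
  'on' -> 2
  'ate' -> 0
  'mat' -> 3

Encoded: [0, 2, 0, 3]


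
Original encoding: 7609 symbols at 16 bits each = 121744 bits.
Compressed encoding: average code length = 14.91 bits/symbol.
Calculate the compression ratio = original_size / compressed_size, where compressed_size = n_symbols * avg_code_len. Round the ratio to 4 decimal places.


original_size = n_symbols * orig_bits = 7609 * 16 = 121744 bits
compressed_size = n_symbols * avg_code_len = 7609 * 14.91 = 113450.19 bits
ratio = original_size / compressed_size = 121744 / 113450.19 = 1.0731

Compression ratio = 1.0731


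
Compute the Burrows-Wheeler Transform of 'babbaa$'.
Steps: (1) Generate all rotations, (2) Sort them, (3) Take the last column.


Rotations (sorted):
  0: $babbaa -> last char: a
  1: a$babba -> last char: a
  2: aa$babb -> last char: b
  3: abbaa$b -> last char: b
  4: baa$bab -> last char: b
  5: babbaa$ -> last char: $
  6: bbaa$ba -> last char: a


BWT = aabbb$a


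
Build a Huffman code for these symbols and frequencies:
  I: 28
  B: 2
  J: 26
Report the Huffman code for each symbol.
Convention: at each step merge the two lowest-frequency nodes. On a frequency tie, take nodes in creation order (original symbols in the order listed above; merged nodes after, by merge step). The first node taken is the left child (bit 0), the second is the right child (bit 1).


Huffman tree construction:
Step 1: Merge B(2) + J(26) = 28
Step 2: Merge I(28) + (B+J)(28) = 56
Read each symbol's code off the tree from the root (left child = 0, right child = 1).

Codes:
  I: 0 (length 1)
  B: 10 (length 2)
  J: 11 (length 2)
Average code length: 84/56 = 1.5000 bits/symbol


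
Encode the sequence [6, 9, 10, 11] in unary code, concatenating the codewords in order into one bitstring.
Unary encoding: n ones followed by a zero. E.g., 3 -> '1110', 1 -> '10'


Encode each number as n ones followed by a terminating 0:
  6 -> 1111110 (7 bits)
  9 -> 1111111110 (10 bits)
  10 -> 11111111110 (11 bits)
  11 -> 111111111110 (12 bits)
Total length = 7 + 10 + 11 + 12 = 40 bits.

Unary([6, 9, 10, 11]) = 1111110111111111011111111110111111111110 (40 bits)


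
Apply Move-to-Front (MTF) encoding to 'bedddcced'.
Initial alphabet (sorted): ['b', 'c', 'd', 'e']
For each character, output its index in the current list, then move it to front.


MTF encoding:
'b': index 0 in ['b', 'c', 'd', 'e'] -> ['b', 'c', 'd', 'e']
'e': index 3 in ['b', 'c', 'd', 'e'] -> ['e', 'b', 'c', 'd']
'd': index 3 in ['e', 'b', 'c', 'd'] -> ['d', 'e', 'b', 'c']
'd': index 0 in ['d', 'e', 'b', 'c'] -> ['d', 'e', 'b', 'c']
'd': index 0 in ['d', 'e', 'b', 'c'] -> ['d', 'e', 'b', 'c']
'c': index 3 in ['d', 'e', 'b', 'c'] -> ['c', 'd', 'e', 'b']
'c': index 0 in ['c', 'd', 'e', 'b'] -> ['c', 'd', 'e', 'b']
'e': index 2 in ['c', 'd', 'e', 'b'] -> ['e', 'c', 'd', 'b']
'd': index 2 in ['e', 'c', 'd', 'b'] -> ['d', 'e', 'c', 'b']


Output: [0, 3, 3, 0, 0, 3, 0, 2, 2]


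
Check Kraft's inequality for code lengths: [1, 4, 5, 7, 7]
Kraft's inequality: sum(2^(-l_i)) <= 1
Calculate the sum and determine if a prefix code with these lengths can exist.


Sum = 2^(-1) + 2^(-4) + 2^(-5) + 2^(-7) + 2^(-7)
    = 0.5 + 0.0625 + 0.03125 + 0.0078125 + 0.0078125
    = 78/128 = 0.609375
Since 0.609375 <= 1, Kraft's inequality IS satisfied.
A prefix code with these lengths CAN exist.

Kraft sum = 0.609375. Satisfied.


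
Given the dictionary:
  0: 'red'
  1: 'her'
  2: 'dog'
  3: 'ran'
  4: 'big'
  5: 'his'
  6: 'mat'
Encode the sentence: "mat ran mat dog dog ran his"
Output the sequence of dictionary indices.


Look up each word in the dictionary:
  'mat' -> 6
  'ran' -> 3
  'mat' -> 6
  'dog' -> 2
  'dog' -> 2
  'ran' -> 3
  'his' -> 5

Encoded: [6, 3, 6, 2, 2, 3, 5]


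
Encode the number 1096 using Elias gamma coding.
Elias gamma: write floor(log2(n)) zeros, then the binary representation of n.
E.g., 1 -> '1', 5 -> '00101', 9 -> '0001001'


num_bits = floor(log2(1096)) + 1 = 11
leading_zeros = num_bits - 1 = 10
binary(1096) = 10001001000

Elias gamma(1096) = '0000000000' + '10001001000' = 000000000010001001000 (21 bits)


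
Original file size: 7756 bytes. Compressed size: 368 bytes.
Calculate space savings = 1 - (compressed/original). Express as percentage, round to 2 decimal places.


ratio = compressed/original = 368/7756 = 0.047447
savings = 1 - ratio = 1 - 0.047447 = 0.952553
as a percentage: 0.952553 * 100 = 95.26%

Space savings = 1 - 368/7756 = 95.26%


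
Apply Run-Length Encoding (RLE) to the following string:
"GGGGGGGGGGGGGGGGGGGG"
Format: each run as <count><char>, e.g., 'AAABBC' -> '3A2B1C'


Scanning runs left to right:
  i=0: run of 'G' x 20 -> '20G'

RLE = 20G


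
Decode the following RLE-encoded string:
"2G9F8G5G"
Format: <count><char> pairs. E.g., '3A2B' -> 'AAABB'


Expanding each <count><char> pair:
  2G -> 'GG'
  9F -> 'FFFFFFFFF'
  8G -> 'GGGGGGGG'
  5G -> 'GGGGG'

Decoded = GGFFFFFFFFFGGGGGGGGGGGGG


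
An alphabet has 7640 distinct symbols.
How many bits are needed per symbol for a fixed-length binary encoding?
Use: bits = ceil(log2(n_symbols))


log2(7640) = 12.8994
Bracket: 2^12 = 4096 < 7640 <= 2^13 = 8192
So ceil(log2(7640)) = 13

bits = ceil(log2(7640)) = ceil(12.8994) = 13 bits


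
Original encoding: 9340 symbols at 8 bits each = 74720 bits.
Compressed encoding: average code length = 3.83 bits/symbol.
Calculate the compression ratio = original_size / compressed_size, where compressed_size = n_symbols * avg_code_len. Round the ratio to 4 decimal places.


original_size = n_symbols * orig_bits = 9340 * 8 = 74720 bits
compressed_size = n_symbols * avg_code_len = 9340 * 3.83 = 35772.2 bits
ratio = original_size / compressed_size = 74720 / 35772.2 = 2.0888

Compression ratio = 2.0888


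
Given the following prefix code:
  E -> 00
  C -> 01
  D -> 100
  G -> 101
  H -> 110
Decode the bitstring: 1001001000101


Decoding step by step:
Bits 100 -> D
Bits 100 -> D
Bits 100 -> D
Bits 01 -> C
Bits 01 -> C


Decoded message: DDDCC


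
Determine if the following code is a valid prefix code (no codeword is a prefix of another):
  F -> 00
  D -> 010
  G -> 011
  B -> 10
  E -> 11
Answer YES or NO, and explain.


Checking each pair (does one codeword prefix another?):
  F='00' vs D='010': no prefix
  F='00' vs G='011': no prefix
  F='00' vs B='10': no prefix
  F='00' vs E='11': no prefix
  D='010' vs F='00': no prefix
  D='010' vs G='011': no prefix
  D='010' vs B='10': no prefix
  D='010' vs E='11': no prefix
  G='011' vs F='00': no prefix
  G='011' vs D='010': no prefix
  G='011' vs B='10': no prefix
  G='011' vs E='11': no prefix
  B='10' vs F='00': no prefix
  B='10' vs D='010': no prefix
  B='10' vs G='011': no prefix
  B='10' vs E='11': no prefix
  E='11' vs F='00': no prefix
  E='11' vs D='010': no prefix
  E='11' vs G='011': no prefix
  E='11' vs B='10': no prefix
No violation found over all pairs.

YES -- this is a valid prefix code. No codeword is a prefix of any other codeword.


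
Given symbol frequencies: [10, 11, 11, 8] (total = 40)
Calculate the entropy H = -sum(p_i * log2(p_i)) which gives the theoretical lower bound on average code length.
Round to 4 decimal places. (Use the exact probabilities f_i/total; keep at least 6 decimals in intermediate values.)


Per-symbol terms -p_i * log2(p_i) with p_i = f_i/40:
  p = 10/40 = 0.250000: log2(p) = -2.000000, -p*log2(p) = 0.500000
  p = 11/40 = 0.275000: log2(p) = -1.862496, -p*log2(p) = 0.512187
  p = 11/40 = 0.275000: log2(p) = -1.862496, -p*log2(p) = 0.512187
  p = 8/40 = 0.200000: log2(p) = -2.321928, -p*log2(p) = 0.464386
H = 0.500000 + 0.512187 + 0.512187 + 0.464386 = 1.988760

H = 1.9888 bits/symbol


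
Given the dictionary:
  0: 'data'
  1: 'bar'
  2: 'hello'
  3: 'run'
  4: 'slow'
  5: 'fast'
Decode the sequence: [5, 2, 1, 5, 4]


Look up each index in the dictionary:
  5 -> 'fast'
  2 -> 'hello'
  1 -> 'bar'
  5 -> 'fast'
  4 -> 'slow'

Decoded: "fast hello bar fast slow"


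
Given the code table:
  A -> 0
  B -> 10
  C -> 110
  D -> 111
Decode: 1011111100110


Decoding:
10 -> B
111 -> D
111 -> D
0 -> A
0 -> A
110 -> C


Result: BDDAAC


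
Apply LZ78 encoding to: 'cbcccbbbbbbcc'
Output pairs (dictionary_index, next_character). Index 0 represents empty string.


LZ78 encoding steps:
Dictionary: {0: ''}
Step 1: w='' (idx 0), next='c' -> output (0, 'c'), add 'c' as idx 1
Step 2: w='' (idx 0), next='b' -> output (0, 'b'), add 'b' as idx 2
Step 3: w='c' (idx 1), next='c' -> output (1, 'c'), add 'cc' as idx 3
Step 4: w='c' (idx 1), next='b' -> output (1, 'b'), add 'cb' as idx 4
Step 5: w='b' (idx 2), next='b' -> output (2, 'b'), add 'bb' as idx 5
Step 6: w='bb' (idx 5), next='b' -> output (5, 'b'), add 'bbb' as idx 6
Step 7: w='cc' (idx 3), end of input -> output (3, '')


Encoded: [(0, 'c'), (0, 'b'), (1, 'c'), (1, 'b'), (2, 'b'), (5, 'b'), (3, '')]


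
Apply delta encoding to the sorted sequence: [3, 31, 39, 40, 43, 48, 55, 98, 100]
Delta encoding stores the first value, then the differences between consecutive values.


First value: 3
Deltas:
  31 - 3 = 28
  39 - 31 = 8
  40 - 39 = 1
  43 - 40 = 3
  48 - 43 = 5
  55 - 48 = 7
  98 - 55 = 43
  100 - 98 = 2


Delta encoded: [3, 28, 8, 1, 3, 5, 7, 43, 2]


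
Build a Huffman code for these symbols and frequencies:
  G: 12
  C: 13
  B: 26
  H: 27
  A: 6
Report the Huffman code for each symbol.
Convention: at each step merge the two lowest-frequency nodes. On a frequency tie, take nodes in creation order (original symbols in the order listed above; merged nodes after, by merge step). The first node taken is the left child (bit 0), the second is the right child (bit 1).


Huffman tree construction:
Step 1: Merge A(6) + G(12) = 18
Step 2: Merge C(13) + (A+G)(18) = 31
Step 3: Merge B(26) + H(27) = 53
Step 4: Merge (C+(A+G))(31) + (B+H)(53) = 84
Read each symbol's code off the tree from the root (left child = 0, right child = 1).

Codes:
  G: 011 (length 3)
  C: 00 (length 2)
  B: 10 (length 2)
  H: 11 (length 2)
  A: 010 (length 3)
Average code length: 186/84 = 2.2143 bits/symbol


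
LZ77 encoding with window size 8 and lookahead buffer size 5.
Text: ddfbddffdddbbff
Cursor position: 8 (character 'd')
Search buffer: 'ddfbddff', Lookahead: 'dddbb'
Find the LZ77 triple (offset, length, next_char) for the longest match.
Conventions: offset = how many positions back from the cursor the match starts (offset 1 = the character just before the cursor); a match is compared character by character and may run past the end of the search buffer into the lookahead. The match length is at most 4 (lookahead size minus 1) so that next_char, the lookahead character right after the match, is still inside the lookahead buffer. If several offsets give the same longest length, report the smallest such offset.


Try each offset into the search buffer:
  offset=1 (pos 7, char 'f'): match length 0
  offset=2 (pos 6, char 'f'): match length 0
  offset=3 (pos 5, char 'd'): match length 1
  offset=4 (pos 4, char 'd'): match length 2
  offset=5 (pos 3, char 'b'): match length 0
  offset=6 (pos 2, char 'f'): match length 0
  offset=7 (pos 1, char 'd'): match length 1
  offset=8 (pos 0, char 'd'): match length 2
Longest match has length 2, found at offsets 4, 8; take the smallest, offset 4.
next_char = character at position 8 + 2 = 10 -> 'd'

Best match: offset=4, length=2 (matching 'dd' starting at position 4)
LZ77 triple: (4, 2, 'd')


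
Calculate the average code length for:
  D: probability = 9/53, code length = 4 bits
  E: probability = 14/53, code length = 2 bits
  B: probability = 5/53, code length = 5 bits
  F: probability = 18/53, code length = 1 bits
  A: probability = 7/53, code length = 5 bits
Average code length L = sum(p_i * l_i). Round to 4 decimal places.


Weighted contributions p_i * l_i:
  D: (9/53) * 4 = 36/53
  E: (14/53) * 2 = 28/53
  B: (5/53) * 5 = 25/53
  F: (18/53) * 1 = 18/53
  A: (7/53) * 5 = 35/53
Sum = (36 + 28 + 25 + 18 + 35)/53 = 142/53

L = 142/53 = 2.6792 bits/symbol


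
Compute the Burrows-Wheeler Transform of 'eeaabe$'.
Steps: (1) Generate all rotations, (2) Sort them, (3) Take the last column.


Rotations (sorted):
  0: $eeaabe -> last char: e
  1: aabe$ee -> last char: e
  2: abe$eea -> last char: a
  3: be$eeaa -> last char: a
  4: e$eeaab -> last char: b
  5: eaabe$e -> last char: e
  6: eeaabe$ -> last char: $


BWT = eeaabe$


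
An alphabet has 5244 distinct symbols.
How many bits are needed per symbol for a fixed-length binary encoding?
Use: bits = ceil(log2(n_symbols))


log2(5244) = 12.3565
Bracket: 2^12 = 4096 < 5244 <= 2^13 = 8192
So ceil(log2(5244)) = 13

bits = ceil(log2(5244)) = ceil(12.3565) = 13 bits


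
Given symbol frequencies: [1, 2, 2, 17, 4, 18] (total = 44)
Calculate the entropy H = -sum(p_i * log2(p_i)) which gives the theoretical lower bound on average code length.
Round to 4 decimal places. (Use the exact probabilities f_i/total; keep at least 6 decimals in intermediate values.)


Per-symbol terms -p_i * log2(p_i) with p_i = f_i/44:
  p = 1/44 = 0.022727: log2(p) = -5.459432, -p*log2(p) = 0.124078
  p = 2/44 = 0.045455: log2(p) = -4.459432, -p*log2(p) = 0.202701
  p = 2/44 = 0.045455: log2(p) = -4.459432, -p*log2(p) = 0.202701
  p = 17/44 = 0.386364: log2(p) = -1.371969, -p*log2(p) = 0.530079
  p = 4/44 = 0.090909: log2(p) = -3.459432, -p*log2(p) = 0.314494
  p = 18/44 = 0.409091: log2(p) = -1.289507, -p*log2(p) = 0.527525
H = 0.124078 + 0.202701 + 0.202701 + 0.530079 + 0.314494 + 0.527525 = 1.901578

H = 1.9016 bits/symbol


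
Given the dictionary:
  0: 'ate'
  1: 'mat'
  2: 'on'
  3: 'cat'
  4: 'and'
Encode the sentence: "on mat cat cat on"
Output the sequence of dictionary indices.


Look up each word in the dictionary:
  'on' -> 2
  'mat' -> 1
  'cat' -> 3
  'cat' -> 3
  'on' -> 2

Encoded: [2, 1, 3, 3, 2]


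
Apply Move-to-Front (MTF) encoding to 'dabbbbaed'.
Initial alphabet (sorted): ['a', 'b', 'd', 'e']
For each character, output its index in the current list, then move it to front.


MTF encoding:
'd': index 2 in ['a', 'b', 'd', 'e'] -> ['d', 'a', 'b', 'e']
'a': index 1 in ['d', 'a', 'b', 'e'] -> ['a', 'd', 'b', 'e']
'b': index 2 in ['a', 'd', 'b', 'e'] -> ['b', 'a', 'd', 'e']
'b': index 0 in ['b', 'a', 'd', 'e'] -> ['b', 'a', 'd', 'e']
'b': index 0 in ['b', 'a', 'd', 'e'] -> ['b', 'a', 'd', 'e']
'b': index 0 in ['b', 'a', 'd', 'e'] -> ['b', 'a', 'd', 'e']
'a': index 1 in ['b', 'a', 'd', 'e'] -> ['a', 'b', 'd', 'e']
'e': index 3 in ['a', 'b', 'd', 'e'] -> ['e', 'a', 'b', 'd']
'd': index 3 in ['e', 'a', 'b', 'd'] -> ['d', 'e', 'a', 'b']


Output: [2, 1, 2, 0, 0, 0, 1, 3, 3]


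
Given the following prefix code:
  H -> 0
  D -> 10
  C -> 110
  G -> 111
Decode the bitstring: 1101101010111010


Decoding step by step:
Bits 110 -> C
Bits 110 -> C
Bits 10 -> D
Bits 10 -> D
Bits 111 -> G
Bits 0 -> H
Bits 10 -> D


Decoded message: CCDDGHD


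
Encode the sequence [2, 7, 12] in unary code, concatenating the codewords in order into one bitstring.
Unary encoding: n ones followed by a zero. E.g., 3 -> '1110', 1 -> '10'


Encode each number as n ones followed by a terminating 0:
  2 -> 110 (3 bits)
  7 -> 11111110 (8 bits)
  12 -> 1111111111110 (13 bits)
Total length = 3 + 8 + 13 = 24 bits.

Unary([2, 7, 12]) = 110111111101111111111110 (24 bits)


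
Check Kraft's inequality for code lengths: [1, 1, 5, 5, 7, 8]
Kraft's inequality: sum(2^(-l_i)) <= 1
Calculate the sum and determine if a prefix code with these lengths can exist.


Sum = 2^(-1) + 2^(-1) + 2^(-5) + 2^(-5) + 2^(-7) + 2^(-8)
    = 0.5 + 0.5 + 0.03125 + 0.03125 + 0.0078125 + 0.00390625
    = 275/256 = 1.07421875
Since 1.07421875 > 1, Kraft's inequality is NOT satisfied.
A prefix code with these lengths CANNOT exist.

Kraft sum = 1.07421875. Not satisfied.


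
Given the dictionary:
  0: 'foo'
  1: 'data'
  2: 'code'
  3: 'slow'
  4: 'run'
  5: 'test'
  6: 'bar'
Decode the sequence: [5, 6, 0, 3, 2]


Look up each index in the dictionary:
  5 -> 'test'
  6 -> 'bar'
  0 -> 'foo'
  3 -> 'slow'
  2 -> 'code'

Decoded: "test bar foo slow code"


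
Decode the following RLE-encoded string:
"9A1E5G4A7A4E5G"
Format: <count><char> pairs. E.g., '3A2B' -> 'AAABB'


Expanding each <count><char> pair:
  9A -> 'AAAAAAAAA'
  1E -> 'E'
  5G -> 'GGGGG'
  4A -> 'AAAA'
  7A -> 'AAAAAAA'
  4E -> 'EEEE'
  5G -> 'GGGGG'

Decoded = AAAAAAAAAEGGGGGAAAAAAAAAAAEEEEGGGGG


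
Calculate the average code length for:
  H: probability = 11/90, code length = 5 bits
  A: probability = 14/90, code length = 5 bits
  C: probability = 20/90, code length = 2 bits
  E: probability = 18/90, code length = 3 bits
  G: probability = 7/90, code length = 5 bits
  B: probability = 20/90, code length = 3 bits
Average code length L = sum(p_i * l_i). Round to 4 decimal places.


Weighted contributions p_i * l_i:
  H: (11/90) * 5 = 55/90
  A: (14/90) * 5 = 70/90
  C: (20/90) * 2 = 40/90
  E: (18/90) * 3 = 54/90
  G: (7/90) * 5 = 35/90
  B: (20/90) * 3 = 60/90
Sum = (55 + 70 + 40 + 54 + 35 + 60)/90 = 314/90

L = 314/90 = 3.4889 bits/symbol


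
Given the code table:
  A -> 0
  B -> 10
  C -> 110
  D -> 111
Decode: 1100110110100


Decoding:
110 -> C
0 -> A
110 -> C
110 -> C
10 -> B
0 -> A


Result: CACCBA


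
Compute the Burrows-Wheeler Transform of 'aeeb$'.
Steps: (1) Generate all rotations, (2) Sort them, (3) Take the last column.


Rotations (sorted):
  0: $aeeb -> last char: b
  1: aeeb$ -> last char: $
  2: b$aee -> last char: e
  3: eb$ae -> last char: e
  4: eeb$a -> last char: a


BWT = b$eea


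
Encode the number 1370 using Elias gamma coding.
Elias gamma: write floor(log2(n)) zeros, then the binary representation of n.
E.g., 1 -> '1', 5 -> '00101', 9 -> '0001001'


num_bits = floor(log2(1370)) + 1 = 11
leading_zeros = num_bits - 1 = 10
binary(1370) = 10101011010

Elias gamma(1370) = '0000000000' + '10101011010' = 000000000010101011010 (21 bits)


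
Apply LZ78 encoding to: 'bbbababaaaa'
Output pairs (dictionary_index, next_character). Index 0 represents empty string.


LZ78 encoding steps:
Dictionary: {0: ''}
Step 1: w='' (idx 0), next='b' -> output (0, 'b'), add 'b' as idx 1
Step 2: w='b' (idx 1), next='b' -> output (1, 'b'), add 'bb' as idx 2
Step 3: w='' (idx 0), next='a' -> output (0, 'a'), add 'a' as idx 3
Step 4: w='b' (idx 1), next='a' -> output (1, 'a'), add 'ba' as idx 4
Step 5: w='ba' (idx 4), next='a' -> output (4, 'a'), add 'baa' as idx 5
Step 6: w='a' (idx 3), next='a' -> output (3, 'a'), add 'aa' as idx 6


Encoded: [(0, 'b'), (1, 'b'), (0, 'a'), (1, 'a'), (4, 'a'), (3, 'a')]


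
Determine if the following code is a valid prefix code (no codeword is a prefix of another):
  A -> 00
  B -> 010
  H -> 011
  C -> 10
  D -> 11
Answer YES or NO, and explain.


Checking each pair (does one codeword prefix another?):
  A='00' vs B='010': no prefix
  A='00' vs H='011': no prefix
  A='00' vs C='10': no prefix
  A='00' vs D='11': no prefix
  B='010' vs A='00': no prefix
  B='010' vs H='011': no prefix
  B='010' vs C='10': no prefix
  B='010' vs D='11': no prefix
  H='011' vs A='00': no prefix
  H='011' vs B='010': no prefix
  H='011' vs C='10': no prefix
  H='011' vs D='11': no prefix
  C='10' vs A='00': no prefix
  C='10' vs B='010': no prefix
  C='10' vs H='011': no prefix
  C='10' vs D='11': no prefix
  D='11' vs A='00': no prefix
  D='11' vs B='010': no prefix
  D='11' vs H='011': no prefix
  D='11' vs C='10': no prefix
No violation found over all pairs.

YES -- this is a valid prefix code. No codeword is a prefix of any other codeword.


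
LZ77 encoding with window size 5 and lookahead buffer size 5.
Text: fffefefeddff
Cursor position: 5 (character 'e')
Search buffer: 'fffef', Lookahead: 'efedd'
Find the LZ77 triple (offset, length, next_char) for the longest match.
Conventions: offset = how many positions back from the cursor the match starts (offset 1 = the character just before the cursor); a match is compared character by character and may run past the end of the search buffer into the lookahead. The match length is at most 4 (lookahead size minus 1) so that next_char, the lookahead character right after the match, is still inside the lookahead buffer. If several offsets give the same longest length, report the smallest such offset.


Try each offset into the search buffer:
  offset=1 (pos 4, char 'f'): match length 0
  offset=2 (pos 3, char 'e'): match length 3
  offset=3 (pos 2, char 'f'): match length 0
  offset=4 (pos 1, char 'f'): match length 0
  offset=5 (pos 0, char 'f'): match length 0
Longest match has length 3 at offset 2.
next_char = character at position 5 + 3 = 8 -> 'd'

Best match: offset=2, length=3 (matching 'efe' starting at position 3)
LZ77 triple: (2, 3, 'd')


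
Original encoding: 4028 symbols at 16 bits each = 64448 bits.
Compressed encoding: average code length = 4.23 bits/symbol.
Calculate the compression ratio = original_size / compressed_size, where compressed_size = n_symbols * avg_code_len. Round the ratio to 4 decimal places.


original_size = n_symbols * orig_bits = 4028 * 16 = 64448 bits
compressed_size = n_symbols * avg_code_len = 4028 * 4.23 = 17038.44 bits
ratio = original_size / compressed_size = 64448 / 17038.44 = 3.7825

Compression ratio = 3.7825


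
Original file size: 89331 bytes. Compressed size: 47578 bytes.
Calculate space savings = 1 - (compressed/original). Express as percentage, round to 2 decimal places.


ratio = compressed/original = 47578/89331 = 0.532603
savings = 1 - ratio = 1 - 0.532603 = 0.467397
as a percentage: 0.467397 * 100 = 46.74%

Space savings = 1 - 47578/89331 = 46.74%


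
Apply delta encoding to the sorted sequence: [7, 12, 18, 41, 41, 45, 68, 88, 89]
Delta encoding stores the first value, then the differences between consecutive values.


First value: 7
Deltas:
  12 - 7 = 5
  18 - 12 = 6
  41 - 18 = 23
  41 - 41 = 0
  45 - 41 = 4
  68 - 45 = 23
  88 - 68 = 20
  89 - 88 = 1


Delta encoded: [7, 5, 6, 23, 0, 4, 23, 20, 1]


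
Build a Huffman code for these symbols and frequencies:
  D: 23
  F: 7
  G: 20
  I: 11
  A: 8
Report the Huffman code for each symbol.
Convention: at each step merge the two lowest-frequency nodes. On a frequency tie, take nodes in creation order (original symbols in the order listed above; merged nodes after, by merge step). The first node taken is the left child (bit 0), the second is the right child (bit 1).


Huffman tree construction:
Step 1: Merge F(7) + A(8) = 15
Step 2: Merge I(11) + (F+A)(15) = 26
Step 3: Merge G(20) + D(23) = 43
Step 4: Merge (I+(F+A))(26) + (G+D)(43) = 69
Read each symbol's code off the tree from the root (left child = 0, right child = 1).

Codes:
  D: 11 (length 2)
  F: 010 (length 3)
  G: 10 (length 2)
  I: 00 (length 2)
  A: 011 (length 3)
Average code length: 153/69 = 2.2174 bits/symbol


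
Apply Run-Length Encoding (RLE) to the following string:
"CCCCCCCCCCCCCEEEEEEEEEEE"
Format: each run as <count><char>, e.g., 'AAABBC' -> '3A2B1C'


Scanning runs left to right:
  i=0: run of 'C' x 13 -> '13C'
  i=13: run of 'E' x 11 -> '11E'

RLE = 13C11E


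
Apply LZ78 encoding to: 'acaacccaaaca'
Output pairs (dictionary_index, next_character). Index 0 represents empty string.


LZ78 encoding steps:
Dictionary: {0: ''}
Step 1: w='' (idx 0), next='a' -> output (0, 'a'), add 'a' as idx 1
Step 2: w='' (idx 0), next='c' -> output (0, 'c'), add 'c' as idx 2
Step 3: w='a' (idx 1), next='a' -> output (1, 'a'), add 'aa' as idx 3
Step 4: w='c' (idx 2), next='c' -> output (2, 'c'), add 'cc' as idx 4
Step 5: w='c' (idx 2), next='a' -> output (2, 'a'), add 'ca' as idx 5
Step 6: w='aa' (idx 3), next='c' -> output (3, 'c'), add 'aac' as idx 6
Step 7: w='a' (idx 1), end of input -> output (1, '')


Encoded: [(0, 'a'), (0, 'c'), (1, 'a'), (2, 'c'), (2, 'a'), (3, 'c'), (1, '')]
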